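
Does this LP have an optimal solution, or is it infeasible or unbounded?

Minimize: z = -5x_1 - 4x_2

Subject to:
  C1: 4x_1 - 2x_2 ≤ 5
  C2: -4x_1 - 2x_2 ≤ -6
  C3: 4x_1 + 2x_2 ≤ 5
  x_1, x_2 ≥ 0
C3 requires 4x_1 + 2x_2 ≤ 5, while C2 (-4x_1 - 2x_2 ≤ -6) is equivalent to 4x_1 + 2x_2 ≥ 6. Together they would need 6 ≤ 4x_1 + 2x_2 ≤ 5, which is impossible since 6 > 5. No point satisfies all constraints.

Infeasible: no point satisfies all constraints simultaneously.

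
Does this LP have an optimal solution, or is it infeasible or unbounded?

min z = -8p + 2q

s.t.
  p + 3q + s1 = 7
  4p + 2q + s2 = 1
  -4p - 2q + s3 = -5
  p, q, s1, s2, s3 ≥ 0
The row 4p + 2q + s2 = 1 with s2 ≥ 0 requires 4p + 2q ≤ 1, while the row -4p - 2q + s3 = -5 with s3 ≥ 0 is equivalent to 4p + 2q ≥ 5. Together they would need 5 ≤ 4p + 2q ≤ 1, which is impossible since 5 > 1. No point satisfies all constraints.

Infeasible: no point satisfies all constraints simultaneously.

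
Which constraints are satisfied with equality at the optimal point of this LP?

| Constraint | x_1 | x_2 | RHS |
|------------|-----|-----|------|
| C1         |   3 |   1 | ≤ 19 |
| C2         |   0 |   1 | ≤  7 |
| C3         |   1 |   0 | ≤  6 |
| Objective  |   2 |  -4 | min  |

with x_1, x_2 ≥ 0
Optimal: x_1 = 0, x_2 = 7
Binding: C2, x_1 ≥ 0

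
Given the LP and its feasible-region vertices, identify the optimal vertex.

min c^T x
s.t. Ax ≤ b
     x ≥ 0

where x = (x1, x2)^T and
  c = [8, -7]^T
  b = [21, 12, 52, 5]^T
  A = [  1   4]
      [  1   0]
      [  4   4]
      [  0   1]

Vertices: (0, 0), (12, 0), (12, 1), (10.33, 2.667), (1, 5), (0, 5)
(0, 5) with z = -35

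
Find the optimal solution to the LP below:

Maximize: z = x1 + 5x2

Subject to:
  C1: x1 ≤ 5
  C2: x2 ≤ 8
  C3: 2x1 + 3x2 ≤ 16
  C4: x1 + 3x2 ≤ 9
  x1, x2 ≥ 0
Each vertex is the intersection of two constraint boundaries that also satisfies all remaining constraints:
  x1 = 0 and x2 = 0 → (0, 0)
  x1 = 5 and x2 = 0 → (5, 0)
  x1 = 5 and x1 + 3x2 = 9 → (5, 1.333)
  x1 + 3x2 = 9 and x1 = 0 → (0, 3)

Evaluating z = x1 + 5x2 at each vertex:
  (0, 0): z = 0
  (5, 0): z = 5
  (5, 1.333): z = 11.67
  (0, 3): z = 15

The maximum is at (0, 3) with z = 15.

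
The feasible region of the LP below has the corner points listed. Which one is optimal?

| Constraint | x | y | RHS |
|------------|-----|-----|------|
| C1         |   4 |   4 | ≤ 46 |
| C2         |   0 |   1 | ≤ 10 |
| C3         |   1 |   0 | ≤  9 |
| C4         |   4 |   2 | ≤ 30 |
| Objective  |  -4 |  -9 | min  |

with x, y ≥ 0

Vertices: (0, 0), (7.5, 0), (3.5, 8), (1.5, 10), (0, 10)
Evaluating z = -4x - 9y at each vertex:
  (0, 0): z = 0
  (7.5, 0): z = -30
  (3.5, 8): z = -86
  (1.5, 10): z = -96
  (0, 10): z = -90

The smallest value is z = -96, attained at (1.5, 10).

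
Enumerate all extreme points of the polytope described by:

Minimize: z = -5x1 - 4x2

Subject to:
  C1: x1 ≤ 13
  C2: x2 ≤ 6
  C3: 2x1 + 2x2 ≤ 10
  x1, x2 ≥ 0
Each vertex is the intersection of two constraint boundaries that also satisfies all remaining constraints:
  x1 = 0 and x2 = 0 → (0, 0)
  2x1 + 2x2 = 10 and x2 = 0 → (5, 0)
  2x1 + 2x2 = 10 and x1 = 0 → (0, 5)

Vertices: (0, 0), (5, 0), (0, 5)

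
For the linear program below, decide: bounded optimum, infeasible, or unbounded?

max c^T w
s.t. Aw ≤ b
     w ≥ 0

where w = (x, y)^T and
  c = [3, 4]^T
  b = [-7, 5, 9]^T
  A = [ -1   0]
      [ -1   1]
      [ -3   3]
Feasible point: (7, 0) satisfies every constraint, so the LP is feasible.
Direction d = (1, 0): for each constraint row a, a·d ≤ 0 —
  (-1)(1) + (0)(0) = -1 ≤ 0
  (-1)(1) + (1)(0) = -1 ≤ 0
  (-3)(1) + (3)(0) = -3 ≤ 0
and d ≥ 0, so (7, 0) + t·d stays feasible for every t ≥ 0. Along this ray z = 3x + 4y changes by 3 per unit t, so z → +∞.

Unbounded — the objective can increase without bound over the feasible region.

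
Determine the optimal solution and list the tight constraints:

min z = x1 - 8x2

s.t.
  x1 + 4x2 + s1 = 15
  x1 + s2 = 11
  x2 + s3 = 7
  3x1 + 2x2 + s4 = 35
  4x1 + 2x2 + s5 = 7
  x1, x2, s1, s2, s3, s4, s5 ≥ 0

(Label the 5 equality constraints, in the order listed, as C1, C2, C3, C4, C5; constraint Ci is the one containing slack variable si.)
Optimal: x1 = 0, x2 = 3.5
Slack at optimum:
  C1: slack = 1
  C2: slack = 11
  C3: slack = 3.5
  C4: slack = 28
  C5: slack = 0 (binding)
  x1 ≥ 0: x1 = 0 (binding)
  x2 ≥ 0: x2 = 3.5
Binding constraints: C5, x1 ≥ 0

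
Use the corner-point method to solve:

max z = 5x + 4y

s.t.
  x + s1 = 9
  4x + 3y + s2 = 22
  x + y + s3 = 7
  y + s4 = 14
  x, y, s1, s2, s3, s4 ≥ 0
Each vertex is the intersection of two constraint boundaries that also satisfies all remaining constraints:
  x = 0 and y = 0 → (0, 0)
  4x + 3y = 22 and y = 0 → (5.5, 0)
  4x + 3y = 22 and x + y = 7 → (1, 6)
  x + y = 7 and x = 0 → (0, 7)

Evaluating z = 5x + 4y at each vertex:
  (0, 0): z = 0
  (5.5, 0): z = 27.5
  (1, 6): z = 29
  (0, 7): z = 28

The maximum is at (1, 6) with z = 29.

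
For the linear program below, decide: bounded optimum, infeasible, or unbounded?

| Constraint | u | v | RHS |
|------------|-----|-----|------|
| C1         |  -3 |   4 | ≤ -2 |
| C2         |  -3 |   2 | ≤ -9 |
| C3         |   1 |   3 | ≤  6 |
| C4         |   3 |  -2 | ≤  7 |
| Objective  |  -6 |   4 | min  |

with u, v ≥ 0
C4 requires 3u - 2v ≤ 7, while C2 (-3u + 2v ≤ -9) is equivalent to 3u - 2v ≥ 9. Together they would need 9 ≤ 3u - 2v ≤ 7, which is impossible since 9 > 7. No point satisfies all constraints.

Infeasible — the constraint set is empty.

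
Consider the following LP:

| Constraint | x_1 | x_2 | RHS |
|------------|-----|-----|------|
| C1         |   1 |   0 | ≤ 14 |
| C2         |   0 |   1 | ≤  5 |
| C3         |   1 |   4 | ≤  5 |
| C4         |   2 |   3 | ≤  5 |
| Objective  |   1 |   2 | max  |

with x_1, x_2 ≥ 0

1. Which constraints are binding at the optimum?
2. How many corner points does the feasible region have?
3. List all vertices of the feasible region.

1. C3, C4
2. 4
3. (0, 0), (2.5, 0), (1, 1), (0, 1.25)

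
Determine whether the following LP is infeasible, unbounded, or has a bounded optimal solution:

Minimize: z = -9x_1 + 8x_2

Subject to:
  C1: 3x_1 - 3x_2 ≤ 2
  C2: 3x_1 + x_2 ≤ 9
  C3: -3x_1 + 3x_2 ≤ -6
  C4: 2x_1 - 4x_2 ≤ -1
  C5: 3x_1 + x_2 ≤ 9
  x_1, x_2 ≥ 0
C1 requires 3x_1 - 3x_2 ≤ 2, while C3 (-3x_1 + 3x_2 ≤ -6) is equivalent to 3x_1 - 3x_2 ≥ 6. Together they would need 6 ≤ 3x_1 - 3x_2 ≤ 2, which is impossible since 6 > 2. No point satisfies all constraints.

Infeasible: no point satisfies all constraints simultaneously.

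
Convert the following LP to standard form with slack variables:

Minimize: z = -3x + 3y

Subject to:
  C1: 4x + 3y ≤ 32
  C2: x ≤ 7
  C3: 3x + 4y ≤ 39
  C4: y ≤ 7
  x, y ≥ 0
min z = -3x + 3y

s.t.
  4x + 3y + s1 = 32
  x + s2 = 7
  3x + 4y + s3 = 39
  y + s4 = 7
  x, y, s1, s2, s3, s4 ≥ 0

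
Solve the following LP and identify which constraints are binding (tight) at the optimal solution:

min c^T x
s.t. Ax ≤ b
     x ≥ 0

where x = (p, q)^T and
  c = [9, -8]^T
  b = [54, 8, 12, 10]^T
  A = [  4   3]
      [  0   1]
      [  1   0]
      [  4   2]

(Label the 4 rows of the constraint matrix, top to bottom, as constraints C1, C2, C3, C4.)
Optimal: p = 0, q = 5
Binding: C4, p ≥ 0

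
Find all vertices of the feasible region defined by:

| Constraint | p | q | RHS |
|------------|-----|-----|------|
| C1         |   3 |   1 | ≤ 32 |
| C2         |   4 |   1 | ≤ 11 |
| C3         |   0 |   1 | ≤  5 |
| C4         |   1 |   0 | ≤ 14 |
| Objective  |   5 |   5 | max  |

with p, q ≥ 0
Each vertex is the intersection of two constraint boundaries that also satisfies all remaining constraints:
  p = 0 and q = 0 → (0, 0)
  4p + q = 11 and q = 0 → (2.75, 0)
  4p + q = 11 and q = 5 → (1.5, 5)
  q = 5 and p = 0 → (0, 5)

Vertices: (0, 0), (2.75, 0), (1.5, 5), (0, 5)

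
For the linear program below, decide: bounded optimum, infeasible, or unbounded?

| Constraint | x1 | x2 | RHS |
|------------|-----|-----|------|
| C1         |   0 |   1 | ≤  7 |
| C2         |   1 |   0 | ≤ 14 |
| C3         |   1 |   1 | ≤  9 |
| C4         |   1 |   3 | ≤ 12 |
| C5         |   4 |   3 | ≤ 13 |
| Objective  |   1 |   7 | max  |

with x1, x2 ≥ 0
The point (0, 4) satisfies every constraint, so the LP is feasible; the constraints give x1 ≤ 14 and x2 ≤ 7, which with x1, x2 ≥ 0 keep the feasible region inside a bounded box. A feasible, bounded LP attains a finite optimum at a vertex.

Bounded optimum: z* = 28 at (0, 4).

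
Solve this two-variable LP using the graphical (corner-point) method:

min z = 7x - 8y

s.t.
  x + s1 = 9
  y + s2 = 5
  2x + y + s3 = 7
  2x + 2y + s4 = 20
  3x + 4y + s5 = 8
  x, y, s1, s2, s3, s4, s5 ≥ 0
Each vertex is the intersection of two constraint boundaries that also satisfies all remaining constraints:
  x = 0 and y = 0 → (0, 0)
  3x + 4y = 8 and y = 0 → (2.667, 0)
  3x + 4y = 8 and x = 0 → (0, 2)

Evaluating z = 7x - 8y at each vertex:
  (0, 0): z = 0
  (2.667, 0): z = 18.67
  (0, 2): z = -16

The minimum is at (0, 2) with z = -16.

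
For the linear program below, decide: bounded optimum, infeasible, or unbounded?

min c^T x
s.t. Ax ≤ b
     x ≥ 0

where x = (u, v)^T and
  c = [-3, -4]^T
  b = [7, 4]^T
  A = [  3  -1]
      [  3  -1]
Feasible point: (0, 0) satisfies every constraint, so the LP is feasible.
Direction d = (0, 1): for each constraint row a, a·d ≤ 0 —
  (3)(0) + (-1)(1) = -1 ≤ 0
  (3)(0) + (-1)(1) = -1 ≤ 0
and d ≥ 0, so (0, 0) + t·d stays feasible for every t ≥ 0. Along this ray z = -3u - 4v changes by -4 per unit t, so z → −∞.

Unbounded: there is a feasible ray along which z → −∞.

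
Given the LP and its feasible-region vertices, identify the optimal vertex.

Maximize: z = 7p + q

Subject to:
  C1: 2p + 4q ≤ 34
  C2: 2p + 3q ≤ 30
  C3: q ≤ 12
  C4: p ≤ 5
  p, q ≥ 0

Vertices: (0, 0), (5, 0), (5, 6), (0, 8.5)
Evaluating z = 7p + q at each vertex:
  (0, 0): z = 0
  (5, 0): z = 35
  (5, 6): z = 41
  (0, 8.5): z = 8.5

The largest value is z = 41, attained at (5, 6).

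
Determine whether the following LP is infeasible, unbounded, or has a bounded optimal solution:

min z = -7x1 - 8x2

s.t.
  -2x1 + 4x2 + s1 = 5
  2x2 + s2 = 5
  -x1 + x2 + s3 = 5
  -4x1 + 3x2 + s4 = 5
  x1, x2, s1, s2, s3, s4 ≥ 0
Feasible point: (0, 0) satisfies every constraint, so the LP is feasible.
Direction d = (1, 0): for each constraint row a, a·d ≤ 0 —
  (-2)(1) + (4)(0) = -2 ≤ 0
  (0)(1) + (2)(0) = 0 ≤ 0
  (-1)(1) + (1)(0) = -1 ≤ 0
  (-4)(1) + (3)(0) = -4 ≤ 0
and d ≥ 0, so (0, 0) + t·d stays feasible for every t ≥ 0. Along this ray z = -7x1 - 8x2 changes by -7 per unit t, so z → −∞.

The LP is unbounded; z can be made arbitrarily small.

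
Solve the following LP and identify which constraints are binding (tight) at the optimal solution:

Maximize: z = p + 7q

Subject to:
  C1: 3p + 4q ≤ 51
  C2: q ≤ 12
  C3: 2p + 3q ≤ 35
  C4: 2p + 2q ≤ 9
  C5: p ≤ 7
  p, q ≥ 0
Optimal: p = 0, q = 4.5
Slack at optimum:
  C1: slack = 33
  C2: slack = 7.5
  C3: slack = 21.5
  C4: slack = 0 (binding)
  C5: slack = 7
  p ≥ 0: p = 0 (binding)
  q ≥ 0: q = 4.5
Binding constraints: C4, p ≥ 0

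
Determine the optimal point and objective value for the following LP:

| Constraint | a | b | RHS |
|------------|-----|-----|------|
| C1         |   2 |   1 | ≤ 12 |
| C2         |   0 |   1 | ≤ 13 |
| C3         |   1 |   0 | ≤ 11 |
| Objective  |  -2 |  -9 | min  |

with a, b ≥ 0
a = 0, b = 12, z = -108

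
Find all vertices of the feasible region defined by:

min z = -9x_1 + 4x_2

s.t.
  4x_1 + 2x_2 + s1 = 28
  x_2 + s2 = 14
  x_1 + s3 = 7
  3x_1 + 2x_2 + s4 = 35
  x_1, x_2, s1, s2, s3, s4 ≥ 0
Each vertex is the intersection of two constraint boundaries that also satisfies all remaining constraints:
  x_1 = 0 and x_2 = 0 → (0, 0)
  4x_1 + 2x_2 = 28 and x_1 = 7 → (7, 0)
  4x_1 + 2x_2 = 28 and x_2 = 14 → (0, 14)

Vertices: (0, 0), (7, 0), (0, 14)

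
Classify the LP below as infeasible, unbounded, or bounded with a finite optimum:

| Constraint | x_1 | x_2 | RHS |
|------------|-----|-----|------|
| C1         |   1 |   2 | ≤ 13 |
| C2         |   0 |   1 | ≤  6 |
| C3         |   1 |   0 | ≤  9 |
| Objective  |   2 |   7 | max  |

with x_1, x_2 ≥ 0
The point (1, 6) satisfies every constraint, so the LP is feasible; the constraints give x_1 ≤ 9 and x_2 ≤ 6, which with x_1, x_2 ≥ 0 keep the feasible region inside a bounded box. A feasible, bounded LP attains a finite optimum at a vertex.

Feasible with finite optimum z* = 44 at (1, 6).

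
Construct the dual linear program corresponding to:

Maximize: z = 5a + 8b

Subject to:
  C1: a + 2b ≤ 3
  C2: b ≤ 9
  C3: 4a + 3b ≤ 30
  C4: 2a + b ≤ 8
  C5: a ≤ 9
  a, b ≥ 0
Minimize: z = 3y1 + 9y2 + 30y3 + 8y4 + 9y5

Subject to:
  C1: -y1 - 4y3 - 2y4 - y5 ≤ -5
  C2: -2y1 - y2 - 3y3 - y4 ≤ -8
  y1, y2, y3, y4, y5 ≥ 0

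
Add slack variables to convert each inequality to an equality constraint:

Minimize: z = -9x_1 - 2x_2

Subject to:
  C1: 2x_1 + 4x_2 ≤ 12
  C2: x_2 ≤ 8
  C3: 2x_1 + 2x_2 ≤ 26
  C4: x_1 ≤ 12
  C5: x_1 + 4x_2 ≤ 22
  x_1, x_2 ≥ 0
min z = -9x_1 - 2x_2

s.t.
  2x_1 + 4x_2 + s1 = 12
  x_2 + s2 = 8
  2x_1 + 2x_2 + s3 = 26
  x_1 + s4 = 12
  x_1 + 4x_2 + s5 = 22
  x_1, x_2, s1, s2, s3, s4, s5 ≥ 0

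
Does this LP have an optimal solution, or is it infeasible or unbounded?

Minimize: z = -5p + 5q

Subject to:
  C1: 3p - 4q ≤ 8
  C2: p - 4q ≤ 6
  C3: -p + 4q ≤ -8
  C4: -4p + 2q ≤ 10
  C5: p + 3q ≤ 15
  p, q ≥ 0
C2 requires p - 4q ≤ 6, while C3 (-p + 4q ≤ -8) is equivalent to p - 4q ≥ 8. Together they would need 8 ≤ p - 4q ≤ 6, which is impossible since 8 > 6. No point satisfies all constraints.

The feasible region is empty; the LP is infeasible.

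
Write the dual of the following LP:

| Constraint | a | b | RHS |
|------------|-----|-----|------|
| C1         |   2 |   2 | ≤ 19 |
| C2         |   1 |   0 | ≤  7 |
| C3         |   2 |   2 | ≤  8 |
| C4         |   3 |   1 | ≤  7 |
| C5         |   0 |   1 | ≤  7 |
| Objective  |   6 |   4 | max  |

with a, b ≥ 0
Minimize: z = 19y1 + 7y2 + 8y3 + 7y4 + 7y5

Subject to:
  C1: -2y1 - y2 - 2y3 - 3y4 ≤ -6
  C2: -2y1 - 2y3 - y4 - y5 ≤ -4
  y1, y2, y3, y4, y5 ≥ 0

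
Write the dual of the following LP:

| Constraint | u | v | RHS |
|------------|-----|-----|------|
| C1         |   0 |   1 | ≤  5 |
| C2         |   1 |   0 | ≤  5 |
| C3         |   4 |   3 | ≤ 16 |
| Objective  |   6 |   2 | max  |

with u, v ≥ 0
Minimize: z = 5y1 + 5y2 + 16y3

Subject to:
  C1: -y2 - 4y3 ≤ -6
  C2: -y1 - 3y3 ≤ -2
  y1, y2, y3 ≥ 0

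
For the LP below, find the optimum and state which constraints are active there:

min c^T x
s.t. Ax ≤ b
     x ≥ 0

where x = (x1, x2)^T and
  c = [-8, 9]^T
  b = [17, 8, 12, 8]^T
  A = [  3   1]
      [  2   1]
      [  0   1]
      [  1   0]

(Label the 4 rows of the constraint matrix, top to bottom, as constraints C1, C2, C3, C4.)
Optimal: x1 = 4, x2 = 0
Slack at optimum:
  C1: slack = 5
  C2: slack = 0 (binding)
  C3: slack = 12
  C4: slack = 4
  x1 ≥ 0: x1 = 4
  x2 ≥ 0: x2 = 0 (binding)
Binding constraints: C2, x2 ≥ 0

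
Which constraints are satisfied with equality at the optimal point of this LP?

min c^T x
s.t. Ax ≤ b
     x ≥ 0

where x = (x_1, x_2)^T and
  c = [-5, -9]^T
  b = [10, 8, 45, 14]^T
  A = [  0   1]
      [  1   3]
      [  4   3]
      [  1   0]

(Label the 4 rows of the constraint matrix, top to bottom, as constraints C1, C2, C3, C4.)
Optimal: x_1 = 8, x_2 = 0
Slack at optimum:
  C1: slack = 10
  C2: slack = 0 (binding)
  C3: slack = 13
  C4: slack = 6
  x_1 ≥ 0: x_1 = 8
  x_2 ≥ 0: x_2 = 0 (binding)
Binding constraints: C2, x_2 ≥ 0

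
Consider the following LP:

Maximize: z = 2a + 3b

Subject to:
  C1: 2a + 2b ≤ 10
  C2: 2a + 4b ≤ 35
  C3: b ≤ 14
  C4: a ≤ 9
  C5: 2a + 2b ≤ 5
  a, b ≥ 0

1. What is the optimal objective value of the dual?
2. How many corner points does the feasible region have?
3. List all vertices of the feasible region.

1. 7.5 (by strong duality, equal to the primal optimum)
2. 3
3. (0, 0), (2.5, 0), (0, 2.5)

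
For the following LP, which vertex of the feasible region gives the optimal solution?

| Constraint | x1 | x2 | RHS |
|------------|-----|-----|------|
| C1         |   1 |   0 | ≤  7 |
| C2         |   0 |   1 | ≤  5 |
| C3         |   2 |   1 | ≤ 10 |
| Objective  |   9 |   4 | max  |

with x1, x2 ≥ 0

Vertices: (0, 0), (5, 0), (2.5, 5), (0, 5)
(5, 0) with z = 45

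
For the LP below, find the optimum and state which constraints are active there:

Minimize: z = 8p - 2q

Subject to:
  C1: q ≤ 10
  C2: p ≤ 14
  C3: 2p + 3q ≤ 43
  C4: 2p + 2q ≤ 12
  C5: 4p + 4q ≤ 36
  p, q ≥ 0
Optimal: p = 0, q = 6
Slack at optimum:
  C1: slack = 4
  C2: slack = 14
  C3: slack = 25
  C4: slack = 0 (binding)
  C5: slack = 12
  p ≥ 0: p = 0 (binding)
  q ≥ 0: q = 6
Binding constraints: C4, p ≥ 0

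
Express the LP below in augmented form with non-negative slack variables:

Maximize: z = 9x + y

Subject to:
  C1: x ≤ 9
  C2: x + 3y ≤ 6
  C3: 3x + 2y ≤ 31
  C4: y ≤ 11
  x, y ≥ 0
max z = 9x + y

s.t.
  x + s1 = 9
  x + 3y + s2 = 6
  3x + 2y + s3 = 31
  y + s4 = 11
  x, y, s1, s2, s3, s4 ≥ 0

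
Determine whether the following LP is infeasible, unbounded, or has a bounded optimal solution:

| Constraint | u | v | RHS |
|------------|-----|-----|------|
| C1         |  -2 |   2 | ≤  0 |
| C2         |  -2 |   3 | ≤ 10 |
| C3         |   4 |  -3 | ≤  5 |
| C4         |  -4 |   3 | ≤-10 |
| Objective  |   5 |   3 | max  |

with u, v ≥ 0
C3 requires 4u - 3v ≤ 5, while C4 (-4u + 3v ≤ -10) is equivalent to 4u - 3v ≥ 10. Together they would need 10 ≤ 4u - 3v ≤ 5, which is impossible since 10 > 5. No point satisfies all constraints.

The feasible region is empty; the LP is infeasible.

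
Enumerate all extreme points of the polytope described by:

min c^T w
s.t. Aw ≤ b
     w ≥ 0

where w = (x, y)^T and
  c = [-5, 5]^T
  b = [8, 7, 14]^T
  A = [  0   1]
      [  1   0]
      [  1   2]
Each vertex is the intersection of two constraint boundaries that also satisfies all remaining constraints:
  x = 0 and y = 0 → (0, 0)
  x = 7 and y = 0 → (7, 0)
  x = 7 and x + 2y = 14 → (7, 3.5)
  x + 2y = 14 and x = 0 → (0, 7)

Vertices: (0, 0), (7, 0), (7, 3.5), (0, 7)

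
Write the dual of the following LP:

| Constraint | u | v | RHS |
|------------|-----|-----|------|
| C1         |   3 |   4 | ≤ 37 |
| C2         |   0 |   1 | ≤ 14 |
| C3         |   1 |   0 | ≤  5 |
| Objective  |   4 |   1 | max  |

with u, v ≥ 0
Minimize: z = 37y1 + 14y2 + 5y3

Subject to:
  C1: -3y1 - y3 ≤ -4
  C2: -4y1 - y2 ≤ -1
  y1, y2, y3 ≥ 0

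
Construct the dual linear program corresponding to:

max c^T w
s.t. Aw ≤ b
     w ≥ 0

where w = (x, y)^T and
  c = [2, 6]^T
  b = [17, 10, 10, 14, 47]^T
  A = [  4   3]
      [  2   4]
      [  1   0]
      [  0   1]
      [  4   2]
Minimize: z = 17y1 + 10y2 + 10y3 + 14y4 + 47y5

Subject to:
  C1: -4y1 - 2y2 - y3 - 4y5 ≤ -2
  C2: -3y1 - 4y2 - y4 - 2y5 ≤ -6
  y1, y2, y3, y4, y5 ≥ 0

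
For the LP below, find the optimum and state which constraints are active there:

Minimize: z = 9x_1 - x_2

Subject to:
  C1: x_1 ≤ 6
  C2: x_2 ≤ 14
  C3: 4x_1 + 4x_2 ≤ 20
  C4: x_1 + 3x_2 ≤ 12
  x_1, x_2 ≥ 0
Optimal: x_1 = 0, x_2 = 4
Binding: C4, x_1 ≥ 0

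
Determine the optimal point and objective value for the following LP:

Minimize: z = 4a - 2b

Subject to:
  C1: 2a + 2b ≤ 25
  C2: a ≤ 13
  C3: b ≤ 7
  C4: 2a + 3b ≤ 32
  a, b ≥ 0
Each vertex is the intersection of two constraint boundaries that also satisfies all remaining constraints:
  a = 0 and b = 0 → (0, 0)
  2a + 2b = 25 and b = 0 → (12.5, 0)
  2a + 2b = 25 and b = 7 → (5.5, 7)
  b = 7 and a = 0 → (0, 7)

Evaluating z = 4a - 2b at each vertex:
  (0, 0): z = 0
  (12.5, 0): z = 50
  (5.5, 7): z = 8
  (0, 7): z = -14

The minimum is at (0, 7) with z = -14.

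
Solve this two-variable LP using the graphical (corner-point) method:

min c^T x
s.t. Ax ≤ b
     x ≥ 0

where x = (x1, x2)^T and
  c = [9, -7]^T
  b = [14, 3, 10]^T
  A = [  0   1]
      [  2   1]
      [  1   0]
x1 = 0, x2 = 3, z = -21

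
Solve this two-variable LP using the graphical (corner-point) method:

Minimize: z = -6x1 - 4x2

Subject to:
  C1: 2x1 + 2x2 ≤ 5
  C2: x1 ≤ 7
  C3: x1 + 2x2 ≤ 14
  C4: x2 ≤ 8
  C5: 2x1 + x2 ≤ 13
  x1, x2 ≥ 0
x1 = 2.5, x2 = 0, z = -15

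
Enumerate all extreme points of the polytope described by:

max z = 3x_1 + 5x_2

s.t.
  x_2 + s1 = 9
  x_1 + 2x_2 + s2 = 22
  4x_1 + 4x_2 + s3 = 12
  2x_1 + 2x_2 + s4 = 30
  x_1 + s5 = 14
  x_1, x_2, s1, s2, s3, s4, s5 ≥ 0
Each vertex is the intersection of two constraint boundaries that also satisfies all remaining constraints:
  x_1 = 0 and x_2 = 0 → (0, 0)
  4x_1 + 4x_2 = 12 and x_2 = 0 → (3, 0)
  4x_1 + 4x_2 = 12 and x_1 = 0 → (0, 3)

Vertices: (0, 0), (3, 0), (0, 3)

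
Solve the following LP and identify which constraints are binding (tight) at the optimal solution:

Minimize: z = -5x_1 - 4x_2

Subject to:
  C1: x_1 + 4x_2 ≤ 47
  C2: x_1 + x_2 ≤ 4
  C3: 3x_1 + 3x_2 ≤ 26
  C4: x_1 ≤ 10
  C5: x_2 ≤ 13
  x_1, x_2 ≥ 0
Optimal: x_1 = 4, x_2 = 0
Slack at optimum:
  C1: slack = 43
  C2: slack = 0 (binding)
  C3: slack = 14
  C4: slack = 6
  C5: slack = 13
  x_1 ≥ 0: x_1 = 4
  x_2 ≥ 0: x_2 = 0 (binding)
Binding constraints: C2, x_2 ≥ 0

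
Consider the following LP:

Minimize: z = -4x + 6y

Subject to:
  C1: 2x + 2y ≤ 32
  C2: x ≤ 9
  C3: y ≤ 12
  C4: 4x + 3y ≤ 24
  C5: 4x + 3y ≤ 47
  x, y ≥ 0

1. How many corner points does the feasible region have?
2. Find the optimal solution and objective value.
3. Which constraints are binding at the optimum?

1. 3
2. x = 6, y = 0, z = -24
3. C4, y ≥ 0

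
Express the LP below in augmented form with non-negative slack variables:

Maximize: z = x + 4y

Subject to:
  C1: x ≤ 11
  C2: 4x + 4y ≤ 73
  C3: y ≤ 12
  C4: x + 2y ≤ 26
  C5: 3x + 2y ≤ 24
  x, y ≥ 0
max z = x + 4y

s.t.
  x + s1 = 11
  4x + 4y + s2 = 73
  y + s3 = 12
  x + 2y + s4 = 26
  3x + 2y + s5 = 24
  x, y, s1, s2, s3, s4, s5 ≥ 0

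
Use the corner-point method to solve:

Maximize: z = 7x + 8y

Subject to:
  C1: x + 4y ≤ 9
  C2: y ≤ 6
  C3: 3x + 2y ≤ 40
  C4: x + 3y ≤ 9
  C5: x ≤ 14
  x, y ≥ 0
Each vertex is the intersection of two constraint boundaries that also satisfies all remaining constraints:
  x = 0 and y = 0 → (0, 0)
  x + 4y = 9 and x + 3y = 9 → (9, 0)
  x + 4y = 9 and x = 0 → (0, 2.25)

Evaluating z = 7x + 8y at each vertex:
  (0, 0): z = 0
  (9, 0): z = 63
  (0, 2.25): z = 18

The maximum is at (9, 0) with z = 63.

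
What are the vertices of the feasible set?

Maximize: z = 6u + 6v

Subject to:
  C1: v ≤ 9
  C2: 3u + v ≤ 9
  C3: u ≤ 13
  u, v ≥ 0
Each vertex is the intersection of two constraint boundaries that also satisfies all remaining constraints:
  u = 0 and v = 0 → (0, 0)
  3u + v = 9 and v = 0 → (3, 0)
  v = 9 and 3u + v = 9 → (0, 9)

Vertices: (0, 0), (3, 0), (0, 9)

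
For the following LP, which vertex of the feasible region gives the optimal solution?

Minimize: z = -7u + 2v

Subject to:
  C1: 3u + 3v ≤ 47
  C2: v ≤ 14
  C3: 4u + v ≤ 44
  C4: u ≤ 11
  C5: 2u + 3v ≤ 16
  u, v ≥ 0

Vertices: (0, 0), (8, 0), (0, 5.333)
(8, 0) with z = -56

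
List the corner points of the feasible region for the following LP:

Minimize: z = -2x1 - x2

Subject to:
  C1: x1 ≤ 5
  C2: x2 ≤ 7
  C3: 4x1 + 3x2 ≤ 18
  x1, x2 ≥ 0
Each vertex is the intersection of two constraint boundaries that also satisfies all remaining constraints:
  x1 = 0 and x2 = 0 → (0, 0)
  4x1 + 3x2 = 18 and x2 = 0 → (4.5, 0)
  4x1 + 3x2 = 18 and x1 = 0 → (0, 6)

Vertices: (0, 0), (4.5, 0), (0, 6)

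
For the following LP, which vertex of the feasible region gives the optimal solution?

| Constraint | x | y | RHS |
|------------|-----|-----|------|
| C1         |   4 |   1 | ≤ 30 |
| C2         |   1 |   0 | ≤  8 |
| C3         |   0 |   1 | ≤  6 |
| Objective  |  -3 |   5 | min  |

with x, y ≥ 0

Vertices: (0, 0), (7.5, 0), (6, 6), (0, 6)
Evaluating z = -3x + 5y at each vertex:
  (0, 0): z = 0
  (7.5, 0): z = -22.5
  (6, 6): z = 12
  (0, 6): z = 30

The smallest value is z = -22.5, attained at (7.5, 0).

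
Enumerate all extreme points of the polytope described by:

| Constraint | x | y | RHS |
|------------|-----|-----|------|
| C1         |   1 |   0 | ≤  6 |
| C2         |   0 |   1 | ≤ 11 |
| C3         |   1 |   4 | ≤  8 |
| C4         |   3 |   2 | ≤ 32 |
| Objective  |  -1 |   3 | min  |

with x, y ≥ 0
Each vertex is the intersection of two constraint boundaries that also satisfies all remaining constraints:
  x = 0 and y = 0 → (0, 0)
  x = 6 and y = 0 → (6, 0)
  x = 6 and x + 4y = 8 → (6, 0.5)
  x + 4y = 8 and x = 0 → (0, 2)

Vertices: (0, 0), (6, 0), (6, 0.5), (0, 2)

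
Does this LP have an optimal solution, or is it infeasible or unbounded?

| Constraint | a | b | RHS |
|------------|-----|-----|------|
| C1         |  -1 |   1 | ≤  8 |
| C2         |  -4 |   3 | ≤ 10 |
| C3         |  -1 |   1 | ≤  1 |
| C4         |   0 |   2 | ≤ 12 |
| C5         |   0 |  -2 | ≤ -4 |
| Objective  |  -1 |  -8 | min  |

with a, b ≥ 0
Feasible point: (1, 2) satisfies every constraint, so the LP is feasible.
Direction d = (1, 0): for each constraint row a, a·d ≤ 0 —
  (-1)(1) + (1)(0) = -1 ≤ 0
  (-4)(1) + (3)(0) = -4 ≤ 0
  (-1)(1) + (1)(0) = -1 ≤ 0
  (0)(1) + (2)(0) = 0 ≤ 0
  (0)(1) + (-2)(0) = 0 ≤ 0
and d ≥ 0, so (1, 2) + t·d stays feasible for every t ≥ 0. Along this ray z = -a - 8b changes by -1 per unit t, so z → −∞.

Unbounded — the objective can decrease without bound over the feasible region.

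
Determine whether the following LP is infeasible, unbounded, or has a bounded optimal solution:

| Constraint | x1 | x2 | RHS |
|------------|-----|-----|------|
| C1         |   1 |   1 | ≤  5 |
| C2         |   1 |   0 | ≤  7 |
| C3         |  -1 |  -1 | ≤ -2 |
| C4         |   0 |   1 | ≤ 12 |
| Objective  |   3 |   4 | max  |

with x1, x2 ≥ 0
The point (0, 5) satisfies every constraint, so the LP is feasible; the constraints give x1 ≤ 7 and x2 ≤ 12, which with x1, x2 ≥ 0 keep the feasible region inside a bounded box. A feasible, bounded LP attains a finite optimum at a vertex.

The LP has an optimal solution: (0, 5) with z = 20.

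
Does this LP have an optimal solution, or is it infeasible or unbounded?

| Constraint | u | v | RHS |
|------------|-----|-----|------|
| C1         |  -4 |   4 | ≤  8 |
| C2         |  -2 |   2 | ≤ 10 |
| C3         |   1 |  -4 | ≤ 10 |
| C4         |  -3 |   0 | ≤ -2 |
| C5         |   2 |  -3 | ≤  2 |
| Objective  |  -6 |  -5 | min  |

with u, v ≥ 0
Feasible point: (1, 0) satisfies every constraint, so the LP is feasible.
Direction d = (1, 1): for each constraint row a, a·d ≤ 0 —
  (-4)(1) + (4)(1) = 0 ≤ 0
  (-2)(1) + (2)(1) = 0 ≤ 0
  (1)(1) + (-4)(1) = -3 ≤ 0
  (-3)(1) + (0)(1) = -3 ≤ 0
  (2)(1) + (-3)(1) = -1 ≤ 0
and d ≥ 0, so (1, 0) + t·d stays feasible for every t ≥ 0. Along this ray z = -6u - 5v changes by -11 per unit t, so z → −∞.

The LP is unbounded; z can be made arbitrarily small.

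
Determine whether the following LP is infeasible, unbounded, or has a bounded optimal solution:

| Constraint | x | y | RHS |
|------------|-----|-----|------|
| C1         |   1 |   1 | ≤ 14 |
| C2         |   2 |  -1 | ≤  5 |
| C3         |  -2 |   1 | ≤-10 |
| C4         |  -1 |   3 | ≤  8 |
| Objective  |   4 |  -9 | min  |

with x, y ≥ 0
C2 requires 2x - y ≤ 5, while C3 (-2x + y ≤ -10) is equivalent to 2x - y ≥ 10. Together they would need 10 ≤ 2x - y ≤ 5, which is impossible since 10 > 5. No point satisfies all constraints.

Infeasible: no point satisfies all constraints simultaneously.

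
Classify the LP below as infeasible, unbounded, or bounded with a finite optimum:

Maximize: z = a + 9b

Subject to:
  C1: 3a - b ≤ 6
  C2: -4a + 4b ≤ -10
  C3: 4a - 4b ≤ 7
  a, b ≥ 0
C3 requires 4a - 4b ≤ 7, while C2 (-4a + 4b ≤ -10) is equivalent to 4a - 4b ≥ 10. Together they would need 10 ≤ 4a - 4b ≤ 7, which is impossible since 10 > 7. No point satisfies all constraints.

Infeasible — the constraint set is empty.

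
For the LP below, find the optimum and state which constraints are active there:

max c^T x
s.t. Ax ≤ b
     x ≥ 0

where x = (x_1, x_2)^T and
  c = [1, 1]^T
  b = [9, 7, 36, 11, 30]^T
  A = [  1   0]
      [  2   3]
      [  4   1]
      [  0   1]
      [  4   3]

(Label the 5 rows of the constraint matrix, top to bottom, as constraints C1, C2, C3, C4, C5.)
Optimal: x_1 = 3.5, x_2 = 0
Slack at optimum:
  C1: slack = 5.5
  C2: slack = 0 (binding)
  C3: slack = 22
  C4: slack = 11
  C5: slack = 16
  x_1 ≥ 0: x_1 = 3.5
  x_2 ≥ 0: x_2 = 0 (binding)
Binding constraints: C2, x_2 ≥ 0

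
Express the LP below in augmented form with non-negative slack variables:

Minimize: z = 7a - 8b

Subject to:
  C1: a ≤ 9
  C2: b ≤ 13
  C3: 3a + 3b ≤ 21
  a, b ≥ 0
min z = 7a - 8b

s.t.
  a + s1 = 9
  b + s2 = 13
  3a + 3b + s3 = 21
  a, b, s1, s2, s3 ≥ 0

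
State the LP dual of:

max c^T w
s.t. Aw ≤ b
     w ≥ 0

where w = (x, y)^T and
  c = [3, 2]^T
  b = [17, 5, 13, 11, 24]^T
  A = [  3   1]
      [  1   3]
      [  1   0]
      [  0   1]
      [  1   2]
Minimize: z = 17y1 + 5y2 + 13y3 + 11y4 + 24y5

Subject to:
  C1: -3y1 - y2 - y3 - y5 ≤ -3
  C2: -y1 - 3y2 - y4 - 2y5 ≤ -2
  y1, y2, y3, y4, y5 ≥ 0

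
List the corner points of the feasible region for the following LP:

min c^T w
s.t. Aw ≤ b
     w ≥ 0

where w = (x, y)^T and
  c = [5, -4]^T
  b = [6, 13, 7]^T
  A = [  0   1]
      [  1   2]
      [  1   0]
Each vertex is the intersection of two constraint boundaries that also satisfies all remaining constraints:
  x = 0 and y = 0 → (0, 0)
  x = 7 and y = 0 → (7, 0)
  x + 2y = 13 and x = 7 → (7, 3)
  y = 6 and x + 2y = 13 → (1, 6)
  y = 6 and x = 0 → (0, 6)

Vertices: (0, 0), (7, 0), (7, 3), (1, 6), (0, 6)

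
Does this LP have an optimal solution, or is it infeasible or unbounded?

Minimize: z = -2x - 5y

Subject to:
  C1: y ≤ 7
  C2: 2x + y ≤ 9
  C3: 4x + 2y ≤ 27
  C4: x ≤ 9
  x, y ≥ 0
The point (1, 7) satisfies every constraint, so the LP is feasible; the constraints give x ≤ 9 and y ≤ 7, which with x, y ≥ 0 keep the feasible region inside a bounded box. A feasible, bounded LP attains a finite optimum at a vertex.

Evaluating z = -2x - 5y at each vertex:
  (0, 0): z = 0
  (4.5, 0): z = -9
  (1, 7): z = -37
  (0, 7): z = -35

Feasible with finite optimum z* = -37 at (1, 7).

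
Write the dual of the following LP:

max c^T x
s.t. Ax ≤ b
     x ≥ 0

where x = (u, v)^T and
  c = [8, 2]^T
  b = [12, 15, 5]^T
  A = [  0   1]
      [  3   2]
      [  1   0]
Minimize: z = 12y1 + 15y2 + 5y3

Subject to:
  C1: -3y2 - y3 ≤ -8
  C2: -y1 - 2y2 ≤ -2
  y1, y2, y3 ≥ 0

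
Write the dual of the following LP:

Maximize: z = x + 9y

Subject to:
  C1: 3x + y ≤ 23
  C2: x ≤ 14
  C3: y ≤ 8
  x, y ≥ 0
Minimize: z = 23y1 + 14y2 + 8y3

Subject to:
  C1: -3y1 - y2 ≤ -1
  C2: -y1 - y3 ≤ -9
  y1, y2, y3 ≥ 0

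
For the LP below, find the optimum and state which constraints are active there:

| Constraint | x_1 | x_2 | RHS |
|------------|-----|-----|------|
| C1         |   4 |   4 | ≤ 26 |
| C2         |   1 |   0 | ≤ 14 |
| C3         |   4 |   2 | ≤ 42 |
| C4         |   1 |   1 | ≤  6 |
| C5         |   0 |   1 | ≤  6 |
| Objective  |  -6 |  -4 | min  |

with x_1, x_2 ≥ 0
Optimal: x_1 = 6, x_2 = 0
Binding: C4, x_2 ≥ 0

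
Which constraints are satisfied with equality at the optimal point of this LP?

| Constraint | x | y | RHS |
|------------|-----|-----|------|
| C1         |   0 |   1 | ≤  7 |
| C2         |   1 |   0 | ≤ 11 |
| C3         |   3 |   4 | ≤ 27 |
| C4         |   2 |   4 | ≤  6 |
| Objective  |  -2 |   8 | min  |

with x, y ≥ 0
Optimal: x = 3, y = 0
Binding: C4, y ≥ 0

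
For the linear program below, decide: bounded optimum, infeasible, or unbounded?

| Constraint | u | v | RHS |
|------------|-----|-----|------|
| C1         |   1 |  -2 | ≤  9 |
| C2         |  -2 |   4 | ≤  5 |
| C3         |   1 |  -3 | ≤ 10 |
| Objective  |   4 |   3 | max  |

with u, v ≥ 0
Feasible point: (0, 0) satisfies every constraint, so the LP is feasible.
Direction d = (2, 1): for each constraint row a, a·d ≤ 0 —
  (1)(2) + (-2)(1) = 0 ≤ 0
  (-2)(2) + (4)(1) = 0 ≤ 0
  (1)(2) + (-3)(1) = -1 ≤ 0
and d ≥ 0, so (0, 0) + t·d stays feasible for every t ≥ 0. Along this ray z = 4u + 3v changes by 11 per unit t, so z → +∞.

The LP is unbounded; z can be made arbitrarily large.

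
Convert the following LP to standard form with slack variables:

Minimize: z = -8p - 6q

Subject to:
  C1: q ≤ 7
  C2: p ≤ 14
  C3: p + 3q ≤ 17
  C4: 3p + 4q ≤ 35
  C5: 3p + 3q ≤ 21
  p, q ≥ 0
min z = -8p - 6q

s.t.
  q + s1 = 7
  p + s2 = 14
  p + 3q + s3 = 17
  3p + 4q + s4 = 35
  3p + 3q + s5 = 21
  p, q, s1, s2, s3, s4, s5 ≥ 0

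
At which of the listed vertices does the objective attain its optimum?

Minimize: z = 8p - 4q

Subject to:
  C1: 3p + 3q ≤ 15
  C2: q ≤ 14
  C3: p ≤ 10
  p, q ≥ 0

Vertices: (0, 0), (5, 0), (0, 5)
(0, 5) with z = -20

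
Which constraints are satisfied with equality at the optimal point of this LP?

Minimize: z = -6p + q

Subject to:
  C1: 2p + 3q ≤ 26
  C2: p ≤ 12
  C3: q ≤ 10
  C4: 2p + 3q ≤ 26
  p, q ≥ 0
Optimal: p = 12, q = 0
Slack at optimum:
  C1: slack = 2
  C2: slack = 0 (binding)
  C3: slack = 10
  C4: slack = 2
  p ≥ 0: p = 12
  q ≥ 0: q = 0 (binding)
Binding constraints: C2, q ≥ 0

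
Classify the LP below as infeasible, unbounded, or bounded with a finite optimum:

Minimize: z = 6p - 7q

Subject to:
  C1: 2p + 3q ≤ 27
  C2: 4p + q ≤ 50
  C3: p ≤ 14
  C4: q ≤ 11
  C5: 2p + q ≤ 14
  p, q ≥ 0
The point (0, 9) satisfies every constraint, so the LP is feasible; the constraints give p ≤ 14 and q ≤ 11, which with p, q ≥ 0 keep the feasible region inside a bounded box. A feasible, bounded LP attains a finite optimum at a vertex.

Evaluating z = 6p - 7q at each vertex:
  (0, 0): z = 0
  (7, 0): z = 42
  (3.75, 6.5): z = -23
  (0, 9): z = -63

The LP has an optimal solution: (0, 9) with z = -63.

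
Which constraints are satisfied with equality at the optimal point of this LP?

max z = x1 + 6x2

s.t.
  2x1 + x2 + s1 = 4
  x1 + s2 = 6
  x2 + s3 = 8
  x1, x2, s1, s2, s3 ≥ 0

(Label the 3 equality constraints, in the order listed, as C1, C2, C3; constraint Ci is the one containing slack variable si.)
Optimal: x1 = 0, x2 = 4
Slack at optimum:
  C1: slack = 0 (binding)
  C2: slack = 6
  C3: slack = 4
  x1 ≥ 0: x1 = 0 (binding)
  x2 ≥ 0: x2 = 4
Binding constraints: C1, x1 ≥ 0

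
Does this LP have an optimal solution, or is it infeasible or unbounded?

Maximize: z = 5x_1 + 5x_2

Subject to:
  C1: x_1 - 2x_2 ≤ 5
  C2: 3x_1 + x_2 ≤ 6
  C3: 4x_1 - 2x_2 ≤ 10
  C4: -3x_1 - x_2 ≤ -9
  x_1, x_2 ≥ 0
C2 requires 3x_1 + x_2 ≤ 6, while C4 (-3x_1 - x_2 ≤ -9) is equivalent to 3x_1 + x_2 ≥ 9. Together they would need 9 ≤ 3x_1 + x_2 ≤ 6, which is impossible since 9 > 6. No point satisfies all constraints.

Infeasible — the constraint set is empty.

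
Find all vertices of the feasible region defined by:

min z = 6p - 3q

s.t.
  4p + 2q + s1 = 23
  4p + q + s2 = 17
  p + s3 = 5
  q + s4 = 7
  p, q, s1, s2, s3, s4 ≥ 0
Each vertex is the intersection of two constraint boundaries that also satisfies all remaining constraints:
  p = 0 and q = 0 → (0, 0)
  4p + q = 17 and q = 0 → (4.25, 0)
  4p + 2q = 23 and 4p + q = 17 → (2.75, 6)
  4p + 2q = 23 and q = 7 → (2.25, 7)
  q = 7 and p = 0 → (0, 7)

Vertices: (0, 0), (4.25, 0), (2.75, 6), (2.25, 7), (0, 7)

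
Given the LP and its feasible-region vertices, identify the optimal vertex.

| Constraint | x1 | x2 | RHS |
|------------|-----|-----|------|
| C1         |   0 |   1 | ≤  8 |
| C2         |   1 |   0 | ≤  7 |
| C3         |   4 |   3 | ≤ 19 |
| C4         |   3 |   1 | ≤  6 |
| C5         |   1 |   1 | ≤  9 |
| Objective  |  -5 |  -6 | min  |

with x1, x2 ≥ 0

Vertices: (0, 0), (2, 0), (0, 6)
Evaluating z = -5x1 - 6x2 at each vertex:
  (0, 0): z = 0
  (2, 0): z = -10
  (0, 6): z = -36

The smallest value is z = -36, attained at (0, 6).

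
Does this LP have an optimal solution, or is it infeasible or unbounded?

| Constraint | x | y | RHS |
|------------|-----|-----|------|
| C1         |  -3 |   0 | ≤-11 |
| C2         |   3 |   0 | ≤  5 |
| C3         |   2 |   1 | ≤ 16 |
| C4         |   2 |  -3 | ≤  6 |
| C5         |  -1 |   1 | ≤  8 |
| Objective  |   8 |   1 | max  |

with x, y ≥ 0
C2 requires 3x ≤ 5, while C1 (-3x ≤ -11) is equivalent to 3x ≥ 11. Together they would need 11 ≤ 3x ≤ 5, which is impossible since 11 > 5. No point satisfies all constraints.

Infeasible: no point satisfies all constraints simultaneously.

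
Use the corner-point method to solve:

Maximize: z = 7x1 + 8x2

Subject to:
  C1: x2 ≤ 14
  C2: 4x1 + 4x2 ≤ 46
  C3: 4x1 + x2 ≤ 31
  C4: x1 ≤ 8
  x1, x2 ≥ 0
Each vertex is the intersection of two constraint boundaries that also satisfies all remaining constraints:
  x1 = 0 and x2 = 0 → (0, 0)
  4x1 + x2 = 31 and x2 = 0 → (7.75, 0)
  4x1 + 4x2 = 46 and 4x1 + x2 = 31 → (6.5, 5)
  4x1 + 4x2 = 46 and x1 = 0 → (0, 11.5)

Evaluating z = 7x1 + 8x2 at each vertex:
  (0, 0): z = 0
  (7.75, 0): z = 54.25
  (6.5, 5): z = 85.5
  (0, 11.5): z = 92

The maximum is at (0, 11.5) with z = 92.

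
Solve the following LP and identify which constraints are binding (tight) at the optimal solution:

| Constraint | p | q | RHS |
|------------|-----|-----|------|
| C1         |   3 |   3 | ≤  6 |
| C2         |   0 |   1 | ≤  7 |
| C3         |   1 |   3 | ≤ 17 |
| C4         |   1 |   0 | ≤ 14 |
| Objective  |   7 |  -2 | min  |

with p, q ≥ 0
Optimal: p = 0, q = 2
Slack at optimum:
  C1: slack = 0 (binding)
  C2: slack = 5
  C3: slack = 11
  C4: slack = 14
  p ≥ 0: p = 0 (binding)
  q ≥ 0: q = 2
Binding constraints: C1, p ≥ 0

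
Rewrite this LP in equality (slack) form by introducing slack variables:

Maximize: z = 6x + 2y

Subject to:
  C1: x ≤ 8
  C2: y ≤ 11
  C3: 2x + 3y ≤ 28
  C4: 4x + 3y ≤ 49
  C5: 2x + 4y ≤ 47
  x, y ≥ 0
max z = 6x + 2y

s.t.
  x + s1 = 8
  y + s2 = 11
  2x + 3y + s3 = 28
  4x + 3y + s4 = 49
  2x + 4y + s5 = 47
  x, y, s1, s2, s3, s4, s5 ≥ 0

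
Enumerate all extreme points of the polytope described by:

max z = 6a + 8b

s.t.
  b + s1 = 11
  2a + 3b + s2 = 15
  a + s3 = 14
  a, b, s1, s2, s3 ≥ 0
Each vertex is the intersection of two constraint boundaries that also satisfies all remaining constraints:
  a = 0 and b = 0 → (0, 0)
  2a + 3b = 15 and b = 0 → (7.5, 0)
  2a + 3b = 15 and a = 0 → (0, 5)

Vertices: (0, 0), (7.5, 0), (0, 5)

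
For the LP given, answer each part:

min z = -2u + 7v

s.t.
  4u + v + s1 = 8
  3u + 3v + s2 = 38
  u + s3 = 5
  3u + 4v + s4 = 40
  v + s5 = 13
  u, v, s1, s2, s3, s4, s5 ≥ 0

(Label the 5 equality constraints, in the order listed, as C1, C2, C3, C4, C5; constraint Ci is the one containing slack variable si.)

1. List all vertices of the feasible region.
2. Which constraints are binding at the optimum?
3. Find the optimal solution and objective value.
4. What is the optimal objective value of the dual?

1. (0, 0), (2, 0), (0, 8)
2. C1, v ≥ 0
3. u = 2, v = 0, z = -4
4. -4 (by strong duality, equal to the primal optimum)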